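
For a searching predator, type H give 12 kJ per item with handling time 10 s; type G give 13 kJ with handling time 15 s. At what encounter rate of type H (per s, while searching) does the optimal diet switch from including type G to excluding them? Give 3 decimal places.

At the threshold, the rate on type H alone equals the profitability of type G: λ·12/(1 + λ·10) = 13/15 = 0.8667.
Rearranging, λ(12 − 0.8667×10) = 0.8667, so λ = 0.8667/3.333 = 0.26 per s.

0.260 per s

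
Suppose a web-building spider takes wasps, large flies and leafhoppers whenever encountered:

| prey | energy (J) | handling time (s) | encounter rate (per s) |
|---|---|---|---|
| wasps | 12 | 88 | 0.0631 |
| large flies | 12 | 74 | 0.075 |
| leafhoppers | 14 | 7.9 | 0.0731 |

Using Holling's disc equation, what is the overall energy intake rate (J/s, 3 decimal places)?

0.211 J/s

R = Σλ_iE_i / (1 + Σλ_ih_i)
Numerator: 0.0631×12 + 0.075×12 + 0.0731×14 = 2.681
Denominator: 1 + 0.0631×88 + 0.075×74 + 0.0731×7.9 = 12.68
R = 2.681/12.68 = 0.2114 J/s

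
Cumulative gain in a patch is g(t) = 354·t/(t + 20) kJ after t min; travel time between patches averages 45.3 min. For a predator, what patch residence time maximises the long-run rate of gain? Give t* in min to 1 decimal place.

Maximise g(t)/(T+t): set derivative to zero → g'(t)(T+t) = g(t).
g'(t) = 354·20/(t + 20)². Setting 354·20/(t+20)² = 354t/[(t+20)(45.3+t)] gives 20(45.3+t) = t(t+20), so t² = 20×45.3 = 906.
t* = √906 = 30.1 min.

30.1 min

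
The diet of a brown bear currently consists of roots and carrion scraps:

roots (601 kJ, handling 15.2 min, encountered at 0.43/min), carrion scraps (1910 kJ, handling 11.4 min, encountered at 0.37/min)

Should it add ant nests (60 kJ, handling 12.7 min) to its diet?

On roots and carrion scraps alone, R = ΣλE/(1+Σλh) = 965.1/11.75 = 82.11 kJ/min.
Profitability of ant nests: 60/12.7 = 4.724 kJ/min.
Since 4.724 < R, time spent handling ant nests is better spent searching.

No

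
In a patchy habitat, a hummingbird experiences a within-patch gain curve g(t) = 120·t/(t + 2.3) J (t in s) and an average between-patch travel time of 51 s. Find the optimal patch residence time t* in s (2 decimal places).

By the marginal value theorem, leave when the instantaneous gain rate g'(t) equals the habitat-wide average g(t)/(T + t).
g'(t) = 120·2.3/(t + 2.3)². Setting 120·2.3/(t+2.3)² = 120t/[(t+2.3)(51+t)] gives 2.3(51+t) = t(t+2.3), so t² = 2.3×51 = 117.3.
t* = √117.3 = 10.83 s.

10.83 s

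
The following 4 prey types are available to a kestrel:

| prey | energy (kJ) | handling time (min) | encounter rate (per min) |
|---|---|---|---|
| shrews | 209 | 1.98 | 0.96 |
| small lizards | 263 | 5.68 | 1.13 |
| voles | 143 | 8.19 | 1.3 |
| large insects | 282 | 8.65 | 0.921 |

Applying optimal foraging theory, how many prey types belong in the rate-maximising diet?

Rank by E/h (kJ/min): shrews 106, small lizards 46.3, large insects 32.6, voles 17.5. Include each in turn until the next type's E/h falls below the running intake rate.
Rate on top 1: 69.17. small lizards: 46.3 < 69.17 → exclude; stop.
Optimal diet: shrews — 1 of 4 types.

1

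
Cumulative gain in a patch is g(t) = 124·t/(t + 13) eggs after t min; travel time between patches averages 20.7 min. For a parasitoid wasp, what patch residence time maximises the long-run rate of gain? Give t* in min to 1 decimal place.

Optimal t* satisfies g'(t*) = g(t*)/(T + t*).
g'(t) = 124·13/(t + 13)². Setting 124·13/(t+13)² = 124t/[(t+13)(20.7+t)] gives 13(20.7+t) = t(t+13), so t² = 13×20.7 = 269.1.
t* = √269.1 = 16.4 min.

16.4 min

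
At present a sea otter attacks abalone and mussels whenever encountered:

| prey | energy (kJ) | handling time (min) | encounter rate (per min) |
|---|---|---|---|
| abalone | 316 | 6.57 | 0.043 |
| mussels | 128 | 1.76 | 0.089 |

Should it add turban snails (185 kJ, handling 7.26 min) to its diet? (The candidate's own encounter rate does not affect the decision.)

Yes

Intake rate on the current diet: R = (0.043×316 + 0.089×128) / (1 + 0.043×6.57 + 0.089×1.76) = 24.98/1.439 = 17.36 kJ/min.
Profitability of turban snails: 185/7.26 = 25.48 kJ/min.
25.48 > 17.36, so adding turban snails raises the average — include it.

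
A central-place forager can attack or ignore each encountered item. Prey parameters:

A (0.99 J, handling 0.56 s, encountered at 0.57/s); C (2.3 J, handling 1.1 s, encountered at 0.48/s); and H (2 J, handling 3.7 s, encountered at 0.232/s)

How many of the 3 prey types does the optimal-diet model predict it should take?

E/h in descending order: C 2.09, A 1.77, H 0.541 J/s. The optimal diet is the largest prefix of this list for which every included type satisfies E_i/h_i > R on the types above it.
Rate on top 1: 0.7225. A: 1.77 > 0.7225 → include.
Rate on top 2: 0.9032. H: 0.541 < 0.9032 → exclude; stop.
Optimal diet: C, A — 2 of 3 types.

2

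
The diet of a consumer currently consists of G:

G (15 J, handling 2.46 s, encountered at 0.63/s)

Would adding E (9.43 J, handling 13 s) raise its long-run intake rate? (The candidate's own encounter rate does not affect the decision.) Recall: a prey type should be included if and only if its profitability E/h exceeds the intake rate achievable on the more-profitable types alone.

No

Intake rate on the current diet: R = (0.63×15) / (1 + 0.63×2.46) = 9.45/2.55 = 3.706 J/s.
E: E/h = 9.43/13 = 0.7254 J/s.
0.7254 < 3.706, so adding E would lower the average — exclude it.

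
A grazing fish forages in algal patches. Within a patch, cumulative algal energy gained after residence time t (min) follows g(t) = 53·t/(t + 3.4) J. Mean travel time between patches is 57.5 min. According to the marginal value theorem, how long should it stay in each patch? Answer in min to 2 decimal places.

13.98 min

Maximise g(t)/(T+t): set derivative to zero → g'(t)(T+t) = g(t).
g'(t) = 53·3.4/(t + 3.4)². Setting 53·3.4/(t+3.4)² = 53t/[(t+3.4)(57.5+t)] gives 3.4(57.5+t) = t(t+3.4), so t² = 3.4×57.5 = 195.5.
t* = √195.5 = 13.98 min.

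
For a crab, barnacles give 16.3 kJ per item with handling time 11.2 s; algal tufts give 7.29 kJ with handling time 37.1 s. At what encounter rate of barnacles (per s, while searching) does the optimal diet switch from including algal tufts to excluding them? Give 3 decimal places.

The zero-one rule: include algal tufts iff E₂/h₂ > λE₁/(1+λh₁). Equality gives the switch point.
λE₁h₂ = E₂ + λE₂h₁ ⇒ λ = E₂/(E₁h₂ − E₂h₁) = 7.29/(604.7 − 81.65) = 0.01394 per s.

0.014 per s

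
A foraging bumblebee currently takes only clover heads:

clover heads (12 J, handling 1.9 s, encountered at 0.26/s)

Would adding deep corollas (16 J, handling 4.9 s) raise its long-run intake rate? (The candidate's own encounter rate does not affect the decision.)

Yes

Intake rate on the current diet: R = (0.26×12) / (1 + 0.26×1.9) = 3.12/1.494 = 2.088 J/s.
deep corollas: E/h = 16/4.9 = 3.265 J/s.
Since 3.265 > R, including deep corollas increases the long-run rate.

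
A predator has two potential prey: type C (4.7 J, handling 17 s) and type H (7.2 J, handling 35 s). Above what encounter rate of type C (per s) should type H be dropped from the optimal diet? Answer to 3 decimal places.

0.171 per s

Drop type H once their profitability E₂/h₂ falls below the rate achievable on type C alone: E₂/h₂ = λE₁/(1 + λh₁).
Solve for λ: λE₁h₂ = E₂(1 + λh₁) → λ(E₁h₂ − E₂h₁) = E₂ → λ = E₂/(E₁h₂ − E₂h₁).
λ = 7.2/(4.7×35 − 7.2×17) = 7.2/42.1 = 0.171 per s.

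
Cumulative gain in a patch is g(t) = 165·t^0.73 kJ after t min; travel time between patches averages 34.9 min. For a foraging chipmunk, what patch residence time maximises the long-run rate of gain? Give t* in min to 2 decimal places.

94.36 min

By the marginal value theorem, leave when the instantaneous gain rate g'(t) equals the habitat-wide average g(t)/(T + t).
g'(t) = 0.73·165·t^-0.27. Setting 0.73·165·t^-0.27 = 165·t^0.73/(34.9+t) gives 0.73(34.9+t) = t, so 0.27·t = 0.73×34.9.
t* = 0.73×34.9/0.27 = 94.36 min.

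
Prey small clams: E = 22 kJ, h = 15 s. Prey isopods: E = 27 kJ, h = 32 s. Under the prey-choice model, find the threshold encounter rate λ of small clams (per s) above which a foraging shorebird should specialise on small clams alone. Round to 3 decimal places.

At the threshold, the rate on small clams alone equals the profitability of isopods: λ·22/(1 + λ·15) = 27/32 = 0.8438.
Rearranging, λ(22 − 0.8438×15) = 0.8438, so λ = 0.8438/9.344 = 0.0903 per s.

0.090 per s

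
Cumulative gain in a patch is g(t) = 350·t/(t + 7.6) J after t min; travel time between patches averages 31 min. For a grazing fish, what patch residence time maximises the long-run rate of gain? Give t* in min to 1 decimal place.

15.3 min

By the marginal value theorem, leave when the instantaneous gain rate g'(t) equals the habitat-wide average g(t)/(T + t).
g'(t) = 350·7.6/(t + 7.6)². Setting 350·7.6/(t+7.6)² = 350t/[(t+7.6)(31+t)] gives 7.6(31+t) = t(t+7.6), so t² = 7.6×31 = 235.6.
t* = √235.6 = 15.35 min.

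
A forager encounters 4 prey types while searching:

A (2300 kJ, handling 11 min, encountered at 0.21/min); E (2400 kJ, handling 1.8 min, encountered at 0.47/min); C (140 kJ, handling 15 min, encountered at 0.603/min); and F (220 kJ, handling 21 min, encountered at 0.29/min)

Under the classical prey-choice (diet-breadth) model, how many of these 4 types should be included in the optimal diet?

Profitabilities (E/h, kJ/min): E 1.33e+03, A 209, F 10.5, C 9.33. Add prey in this order while the next type's profitability exceeds the intake rate on those already taken.
Rate on top 1: 611.1. A: 209 < 611.1 → exclude; stop.
Optimal diet: E — 1 of 4 types.

1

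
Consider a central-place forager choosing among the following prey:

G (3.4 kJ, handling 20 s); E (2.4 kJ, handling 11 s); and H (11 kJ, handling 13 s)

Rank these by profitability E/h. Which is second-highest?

Profitability E/h (kJ/s): G = 3.4/20 = 0.17, E = 2.4/11 = 0.218, H = 11/13 = 0.846.
Ranked: H > E > G.

E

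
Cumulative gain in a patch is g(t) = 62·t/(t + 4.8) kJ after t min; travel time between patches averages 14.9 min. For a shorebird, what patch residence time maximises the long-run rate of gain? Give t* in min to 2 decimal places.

Maximise g(t)/(T+t): set derivative to zero → g'(t)(T+t) = g(t).
g'(t) = 62·4.8/(t + 4.8)². Setting 62·4.8/(t+4.8)² = 62t/[(t+4.8)(14.9+t)] gives 4.8(14.9+t) = t(t+4.8), so t² = 4.8×14.9 = 71.52.
t* = √71.52 = 8.457 min.

8.46 min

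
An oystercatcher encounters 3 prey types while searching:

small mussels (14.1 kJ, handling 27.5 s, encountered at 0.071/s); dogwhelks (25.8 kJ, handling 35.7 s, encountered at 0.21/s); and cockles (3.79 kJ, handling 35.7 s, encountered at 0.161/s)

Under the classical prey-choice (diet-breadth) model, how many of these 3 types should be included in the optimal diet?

1

Rank by E/h (kJ/s): dogwhelks 0.723, small mussels 0.513, cockles 0.106. Include each in turn until the next type's E/h falls below the running intake rate.
Rate on top 1: 0.6376. small mussels: 0.513 < 0.6376 → exclude; stop.
Optimal diet: dogwhelks — 1 of 3 types.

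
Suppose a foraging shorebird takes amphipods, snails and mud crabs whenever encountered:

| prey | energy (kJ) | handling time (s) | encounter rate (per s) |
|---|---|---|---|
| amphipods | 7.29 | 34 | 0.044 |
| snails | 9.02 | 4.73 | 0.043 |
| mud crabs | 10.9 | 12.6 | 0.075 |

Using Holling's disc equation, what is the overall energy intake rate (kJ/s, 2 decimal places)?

R = Σλ_iE_i / (1 + Σλ_ih_i)
Numerator: 0.044×7.29 + 0.043×9.02 + 0.075×10.9 = 1.526
Denominator: 1 + 0.044×34 + 0.043×4.73 + 0.075×12.6 = 3.644
R = 1.526/3.644 = 0.4188 kJ/s

0.42 kJ/s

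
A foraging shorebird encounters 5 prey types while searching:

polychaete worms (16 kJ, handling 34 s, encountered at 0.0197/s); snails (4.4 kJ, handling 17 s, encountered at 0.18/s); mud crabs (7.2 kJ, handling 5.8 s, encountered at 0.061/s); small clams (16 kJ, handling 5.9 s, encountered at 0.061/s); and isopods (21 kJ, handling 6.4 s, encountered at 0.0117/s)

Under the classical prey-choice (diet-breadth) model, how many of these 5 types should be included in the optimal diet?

3

E/h in descending order: isopods 3.28, small clams 2.71, mud crabs 1.24, polychaete worms 0.471, snails 0.259 kJ/s. The optimal diet is the largest prefix of this list for which every included type satisfies E_i/h_i > R on the types above it.
Rate on top 1: 0.2286. small clams: 2.71 > 0.2286 → include.
Rate on top 2: 0.8515. mud crabs: 1.24 > 0.8515 → include.
Rate on top 3: 0.9286. polychaete worms: 0.471 < 0.9286 → exclude; stop.
Optimal diet: isopods, small clams, mud crabs — 3 of 5 types.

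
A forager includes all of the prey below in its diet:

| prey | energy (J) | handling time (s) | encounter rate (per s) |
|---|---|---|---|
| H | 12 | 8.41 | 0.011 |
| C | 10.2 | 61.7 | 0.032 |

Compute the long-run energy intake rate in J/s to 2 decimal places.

R = (0.011×12 + 0.032×10.2) / (1 + 0.011×8.41 + 0.032×61.7) = 0.4584/3.067 = 0.1495 J/s.

0.15 J/s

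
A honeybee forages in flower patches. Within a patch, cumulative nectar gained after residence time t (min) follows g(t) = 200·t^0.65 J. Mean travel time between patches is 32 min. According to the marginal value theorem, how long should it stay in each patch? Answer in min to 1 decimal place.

Optimal t* satisfies g'(t*) = g(t*)/(T + t*).
g'(t) = 0.65·200·t^-0.35. Setting 0.65·200·t^-0.35 = 200·t^0.65/(32+t) gives 0.65(32+t) = t, so 0.35·t = 0.65×32.
t* = 0.65×32/0.35 = 59.43 min.

59.4 min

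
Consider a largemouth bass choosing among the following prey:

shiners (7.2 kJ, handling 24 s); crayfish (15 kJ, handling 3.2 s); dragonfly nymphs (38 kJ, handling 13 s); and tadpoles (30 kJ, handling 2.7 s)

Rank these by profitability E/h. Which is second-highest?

crayfish

Profitability E/h (kJ/s): shiners = 7.2/24 = 0.3, crayfish = 15/3.2 = 4.69, dragonfly nymphs = 38/13 = 2.92, tadpoles = 30/2.7 = 11.1.
Ranked: tadpoles > crayfish > dragonfly nymphs > shiners.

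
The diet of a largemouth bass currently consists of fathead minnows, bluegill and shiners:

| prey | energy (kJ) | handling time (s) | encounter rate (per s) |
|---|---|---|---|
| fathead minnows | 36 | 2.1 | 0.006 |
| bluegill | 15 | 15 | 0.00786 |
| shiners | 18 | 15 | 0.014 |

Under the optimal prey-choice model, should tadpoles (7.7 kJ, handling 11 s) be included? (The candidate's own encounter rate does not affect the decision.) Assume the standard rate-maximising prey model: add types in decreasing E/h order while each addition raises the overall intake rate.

Yes

On fathead minnows, bluegill and shiners alone, R = ΣλE/(1+Σλh) = 0.5859/1.341 = 0.4371 kJ/s.
Profitability of tadpoles: 7.7/11 = 0.7 kJ/s.
0.7 > 0.4371, so adding tadpoles raises the average — include it.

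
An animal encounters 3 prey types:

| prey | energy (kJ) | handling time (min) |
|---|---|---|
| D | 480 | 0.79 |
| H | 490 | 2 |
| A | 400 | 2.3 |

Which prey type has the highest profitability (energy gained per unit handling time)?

D

Profitability E/h (kJ/min): D = 480/0.79 = 608, H = 490/2 = 245, A = 400/2.3 = 174.
Ranked: D > H > A.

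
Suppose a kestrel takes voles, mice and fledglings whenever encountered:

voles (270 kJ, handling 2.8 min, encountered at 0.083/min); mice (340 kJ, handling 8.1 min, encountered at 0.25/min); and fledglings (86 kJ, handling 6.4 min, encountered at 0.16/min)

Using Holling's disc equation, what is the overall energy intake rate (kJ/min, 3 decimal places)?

28.301 kJ/min

R = Σλ_iE_i / (1 + Σλ_ih_i)
Numerator: 0.083×270 + 0.25×340 + 0.16×86 = 121.2
Denominator: 1 + 0.083×2.8 + 0.25×8.1 + 0.16×6.4 = 4.281
R = 121.2/4.281 = 28.3 kJ/min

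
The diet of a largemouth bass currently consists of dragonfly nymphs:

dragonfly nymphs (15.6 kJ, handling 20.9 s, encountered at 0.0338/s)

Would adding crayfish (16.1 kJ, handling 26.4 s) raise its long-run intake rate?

Yes

Current rate: (0.0338×15.6)/(1 + 0.0338×20.9) = 0.309 kJ/s.
Profitability of crayfish: 16.1/26.4 = 0.6098 kJ/s.
0.6098 > 0.309, so adding crayfish raises the average — include it.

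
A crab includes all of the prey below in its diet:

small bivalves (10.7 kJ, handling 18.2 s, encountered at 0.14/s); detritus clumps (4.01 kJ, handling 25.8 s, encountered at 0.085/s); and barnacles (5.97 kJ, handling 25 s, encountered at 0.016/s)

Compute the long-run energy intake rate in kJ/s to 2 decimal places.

R = (0.14×10.7 + 0.085×4.01 + 0.016×5.97) / (1 + 0.14×18.2 + 0.085×25.8 + 0.016×25) = 1.934/6.141 = 0.315 kJ/s.

0.31 kJ/s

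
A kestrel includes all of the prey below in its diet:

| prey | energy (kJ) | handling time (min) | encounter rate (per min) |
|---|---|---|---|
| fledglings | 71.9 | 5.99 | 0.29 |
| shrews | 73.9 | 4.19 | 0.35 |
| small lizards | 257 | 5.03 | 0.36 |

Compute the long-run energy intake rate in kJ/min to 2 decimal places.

23.15 kJ/min

Energy encountered per unit search time: 0.29×71.9 + 0.35×73.9 + 0.36×257 = 139.2 kJ/min.
Handling time per unit search time: 0.29×5.99 + 0.35×4.19 + 0.36×5.03 = 5.014.
Rate = 139.2/(1 + 5.014) = 23.15 kJ/min.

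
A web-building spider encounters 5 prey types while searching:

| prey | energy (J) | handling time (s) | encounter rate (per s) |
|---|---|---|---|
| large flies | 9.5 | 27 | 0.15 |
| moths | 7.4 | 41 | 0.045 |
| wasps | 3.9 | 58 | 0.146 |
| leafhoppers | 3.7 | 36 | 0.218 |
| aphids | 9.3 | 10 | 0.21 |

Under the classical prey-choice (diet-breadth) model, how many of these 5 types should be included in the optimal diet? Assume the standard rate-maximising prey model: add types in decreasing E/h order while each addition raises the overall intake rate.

1

Profitabilities (E/h, J/s): aphids 0.93, large flies 0.352, moths 0.18, leafhoppers 0.103, wasps 0.0672. Add prey in this order while the next type's profitability exceeds the intake rate on those already taken.
Rate on top 1: 0.63. large flies: 0.352 < 0.63 → exclude; stop.
Optimal diet: aphids — 1 of 5 types.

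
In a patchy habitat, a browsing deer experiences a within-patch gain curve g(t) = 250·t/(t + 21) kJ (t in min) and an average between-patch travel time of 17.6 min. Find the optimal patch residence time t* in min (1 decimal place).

19.2 min

By the marginal value theorem, leave when the instantaneous gain rate g'(t) equals the habitat-wide average g(t)/(T + t).
g'(t) = 250·21/(t + 21)². Setting 250·21/(t+21)² = 250t/[(t+21)(17.6+t)] gives 21(17.6+t) = t(t+21), so t² = 21×17.6 = 369.6.
t* = √369.6 = 19.22 min.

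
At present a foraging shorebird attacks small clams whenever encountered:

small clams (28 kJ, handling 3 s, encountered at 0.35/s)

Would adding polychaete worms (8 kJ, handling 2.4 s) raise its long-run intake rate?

No

Intake rate on the current diet: R = (0.35×28) / (1 + 0.35×3) = 9.8/2.05 = 4.78 kJ/s.
Profitability of polychaete worms: 8/2.4 = 3.333 kJ/s.
3.333 < 4.78, so adding polychaete worms would lower the average — exclude it.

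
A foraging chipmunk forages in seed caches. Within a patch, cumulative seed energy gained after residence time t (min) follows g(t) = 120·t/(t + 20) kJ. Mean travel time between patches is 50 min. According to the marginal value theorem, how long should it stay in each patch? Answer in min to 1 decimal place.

31.6 min

By the marginal value theorem, leave when the instantaneous gain rate g'(t) equals the habitat-wide average g(t)/(T + t).
g'(t) = 120·20/(t + 20)². Setting 120·20/(t+20)² = 120t/[(t+20)(50+t)] gives 20(50+t) = t(t+20), so t² = 20×50 = 1000.
t* = √1000 = 31.62 min.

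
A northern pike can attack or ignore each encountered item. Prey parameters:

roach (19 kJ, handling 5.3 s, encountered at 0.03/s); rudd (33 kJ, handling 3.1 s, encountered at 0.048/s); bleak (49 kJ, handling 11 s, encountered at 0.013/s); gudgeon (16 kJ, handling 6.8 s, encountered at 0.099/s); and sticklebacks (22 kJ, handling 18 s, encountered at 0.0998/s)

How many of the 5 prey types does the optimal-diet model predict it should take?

Rank by E/h (kJ/s): rudd 10.6, bleak 4.45, roach 3.58, gudgeon 2.35, sticklebacks 1.22. Include each in turn until the next type's E/h falls below the running intake rate.
Rate on top 1: 1.379. bleak: 4.45 > 1.379 → include.
Rate on top 2: 1.719. roach: 3.58 > 1.719 → include.
Rate on top 3: 1.924. gudgeon: 2.35 > 1.924 → include.
Rate on top 4: 2.06. sticklebacks: 1.22 < 2.06 → exclude; stop.
Optimal diet: rudd, bleak, roach, gudgeon — 4 of 5 types.

4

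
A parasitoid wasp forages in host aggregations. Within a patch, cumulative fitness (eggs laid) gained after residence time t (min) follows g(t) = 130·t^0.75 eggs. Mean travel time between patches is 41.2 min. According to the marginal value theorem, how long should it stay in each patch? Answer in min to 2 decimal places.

123.60 min

By the marginal value theorem, leave when the instantaneous gain rate g'(t) equals the habitat-wide average g(t)/(T + t).
g'(t) = 0.75·130·t^-0.25. Setting 0.75·130·t^-0.25 = 130·t^0.75/(41.2+t) gives 0.75(41.2+t) = t, so 0.25·t = 0.75×41.2.
t* = 0.75×41.2/0.25 = 123.6 min.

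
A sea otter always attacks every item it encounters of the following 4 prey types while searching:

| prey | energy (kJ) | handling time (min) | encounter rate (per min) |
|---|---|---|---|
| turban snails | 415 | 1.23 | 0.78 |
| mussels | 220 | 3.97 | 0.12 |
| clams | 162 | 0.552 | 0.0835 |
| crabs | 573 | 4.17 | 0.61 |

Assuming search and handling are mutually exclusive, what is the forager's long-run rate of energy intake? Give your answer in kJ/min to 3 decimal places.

R = Σλ_iE_i / (1 + Σλ_ih_i)
Numerator: 0.78×415 + 0.12×220 + 0.0835×162 + 0.61×573 = 713.2
Denominator: 1 + 0.78×1.23 + 0.12×3.97 + 0.0835×0.552 + 0.61×4.17 = 5.026
R = 713.2/5.026 = 141.9 kJ/min

141.905 kJ/min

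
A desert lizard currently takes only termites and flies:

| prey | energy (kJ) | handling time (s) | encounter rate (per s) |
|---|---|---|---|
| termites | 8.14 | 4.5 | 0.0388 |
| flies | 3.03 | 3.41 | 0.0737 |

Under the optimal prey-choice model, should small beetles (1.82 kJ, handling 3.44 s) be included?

Yes

Current rate: (0.0388×8.14 + 0.0737×3.03)/(1 + 0.0388×4.5 + 0.0737×3.41) = 0.3781 kJ/s.
Profitability of small beetles: 1.82/3.44 = 0.5291 kJ/s.
0.5291 > 0.3781, so adding small beetles raises the average — include it.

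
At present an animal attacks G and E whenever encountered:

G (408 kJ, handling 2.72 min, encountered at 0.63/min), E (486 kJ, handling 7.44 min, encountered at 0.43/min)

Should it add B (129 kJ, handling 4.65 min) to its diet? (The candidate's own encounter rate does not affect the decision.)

No

On G and E alone, R = ΣλE/(1+Σλh) = 466/5.913 = 78.82 kJ/min.
Profitability of B: 129/4.65 = 27.74 kJ/min.
27.74 < 78.82, so adding B would lower the average — exclude it.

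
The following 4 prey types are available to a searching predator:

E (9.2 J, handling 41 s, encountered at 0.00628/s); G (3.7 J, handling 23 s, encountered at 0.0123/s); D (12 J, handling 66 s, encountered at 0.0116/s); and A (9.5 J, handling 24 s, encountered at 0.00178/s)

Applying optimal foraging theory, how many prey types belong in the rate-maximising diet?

4

Profitabilities (E/h, J/s): A 0.396, E 0.224, D 0.182, G 0.161. Add prey in this order while the next type's profitability exceeds the intake rate on those already taken.
Rate on top 1: 0.01622. E: 0.224 > 0.01622 → include.
Rate on top 2: 0.05744. D: 0.182 > 0.05744 → include.
Rate on top 3: 0.1035. G: 0.161 > 0.1035 → include.
Optimal diet: A, E, D, G — 4 of 4 types.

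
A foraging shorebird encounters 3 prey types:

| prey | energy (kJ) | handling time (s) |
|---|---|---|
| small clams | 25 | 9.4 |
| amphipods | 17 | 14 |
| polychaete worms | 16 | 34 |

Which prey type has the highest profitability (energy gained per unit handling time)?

In descending order of E/h:
small clams: 25/9.4 = 2.66 kJ/s
amphipods: 17/14 = 1.21 kJ/s
polychaete worms: 16/34 = 0.471 kJ/s

small clams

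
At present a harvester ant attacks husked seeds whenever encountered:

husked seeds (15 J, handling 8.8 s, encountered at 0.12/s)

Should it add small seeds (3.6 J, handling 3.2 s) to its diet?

Yes

Intake rate on the current diet: R = (0.12×15) / (1 + 0.12×8.8) = 1.8/2.056 = 0.8755 J/s.
Profitability of small seeds: 3.6/3.2 = 1.125 J/s.
Since 1.125 > R, including small seeds increases the long-run rate.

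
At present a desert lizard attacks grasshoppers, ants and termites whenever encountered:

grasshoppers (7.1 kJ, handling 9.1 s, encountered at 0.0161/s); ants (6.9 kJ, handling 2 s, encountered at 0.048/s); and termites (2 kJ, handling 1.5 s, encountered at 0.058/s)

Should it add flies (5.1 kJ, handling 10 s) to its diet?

Intake rate on the current diet: R = (0.0161×7.1 + 0.048×6.9 + 0.058×2) / (1 + 0.0161×9.1 + 0.048×2 + 0.058×1.5) = 0.5615/1.33 = 0.4223 kJ/s.
flies: E/h = 5.1/10 = 0.51 kJ/s.
0.51 > 0.4223, so adding flies raises the average — include it.

Yes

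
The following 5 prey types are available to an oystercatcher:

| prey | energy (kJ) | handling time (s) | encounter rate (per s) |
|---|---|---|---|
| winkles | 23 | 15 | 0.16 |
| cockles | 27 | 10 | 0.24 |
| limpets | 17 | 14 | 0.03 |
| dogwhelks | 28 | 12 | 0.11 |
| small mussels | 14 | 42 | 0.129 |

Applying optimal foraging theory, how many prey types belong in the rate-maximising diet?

2

Rank by E/h (kJ/s): cockles 2.7, dogwhelks 2.33, winkles 1.53, limpets 1.21, small mussels 0.333. Include each in turn until the next type's E/h falls below the running intake rate.
Rate on top 1: 1.906. dogwhelks: 2.33 > 1.906 → include.
Rate on top 2: 2.025. winkles: 1.53 < 2.025 → exclude; stop.
Optimal diet: cockles, dogwhelks — 2 of 5 types.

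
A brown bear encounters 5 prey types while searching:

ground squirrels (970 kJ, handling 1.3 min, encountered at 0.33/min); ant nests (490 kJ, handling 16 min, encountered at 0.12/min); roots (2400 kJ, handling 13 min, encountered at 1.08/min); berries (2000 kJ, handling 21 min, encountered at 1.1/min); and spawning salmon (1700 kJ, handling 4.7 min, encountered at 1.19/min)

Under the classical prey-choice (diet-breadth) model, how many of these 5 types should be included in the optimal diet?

2

Profitabilities (E/h, kJ/min): ground squirrels 746, spawning salmon 362, roots 185, berries 95.2, ant nests 30.6. Add prey in this order while the next type's profitability exceeds the intake rate on those already taken.
Rate on top 1: 224. spawning salmon: 362 > 224 → include.
Rate on top 2: 333.7. roots: 185 < 333.7 → exclude; stop.
Optimal diet: ground squirrels, spawning salmon — 2 of 5 types.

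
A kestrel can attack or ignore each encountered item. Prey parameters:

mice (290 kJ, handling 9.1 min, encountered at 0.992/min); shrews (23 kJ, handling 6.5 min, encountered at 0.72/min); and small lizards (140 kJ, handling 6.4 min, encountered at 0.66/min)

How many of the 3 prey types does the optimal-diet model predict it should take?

E/h in descending order: mice 31.9, small lizards 21.9, shrews 3.54 kJ/min. The optimal diet is the largest prefix of this list for which every included type satisfies E_i/h_i > R on the types above it.
Rate on top 1: 28.69. small lizards: 21.9 < 28.69 → exclude; stop.
Optimal diet: mice — 1 of 3 types.

1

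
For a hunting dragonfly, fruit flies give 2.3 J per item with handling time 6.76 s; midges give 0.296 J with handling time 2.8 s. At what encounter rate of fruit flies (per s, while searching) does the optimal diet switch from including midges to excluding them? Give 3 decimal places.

At the threshold, the rate on fruit flies alone equals the profitability of midges: λ·2.3/(1 + λ·6.76) = 0.296/2.8 = 0.1057.
Rearranging, λ(2.3 − 0.1057×6.76) = 0.1057, so λ = 0.1057/1.585 = 0.06668 per s.

0.067 per s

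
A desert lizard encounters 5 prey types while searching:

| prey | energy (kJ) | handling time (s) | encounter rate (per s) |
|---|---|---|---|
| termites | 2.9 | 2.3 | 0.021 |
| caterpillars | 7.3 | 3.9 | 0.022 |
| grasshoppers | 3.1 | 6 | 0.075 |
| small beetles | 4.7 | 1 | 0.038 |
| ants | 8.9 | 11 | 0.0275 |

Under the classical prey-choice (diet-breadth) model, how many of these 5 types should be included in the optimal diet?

5

E/h in descending order: small beetles 4.7, caterpillars 1.87, termites 1.26, ants 0.809, grasshoppers 0.517 kJ/s. The optimal diet is the largest prefix of this list for which every included type satisfies E_i/h_i > R on the types above it.
Rate on top 1: 0.1721. caterpillars: 1.87 > 0.1721 → include.
Rate on top 2: 0.3018. termites: 1.26 > 0.3018 → include.
Rate on top 3: 0.3414. ants: 0.809 > 0.3414 → include.
Rate on top 4: 0.4373. grasshoppers: 0.517 > 0.4373 → include.
Optimal diet: small beetles, caterpillars, termites, ants, grasshoppers — 5 of 5 types.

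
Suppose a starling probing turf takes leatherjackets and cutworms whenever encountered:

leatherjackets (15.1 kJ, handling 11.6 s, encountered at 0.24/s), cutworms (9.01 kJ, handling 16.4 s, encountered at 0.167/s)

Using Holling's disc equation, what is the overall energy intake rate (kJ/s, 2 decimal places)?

R = (0.24×15.1 + 0.167×9.01) / (1 + 0.24×11.6 + 0.167×16.4) = 5.129/6.523 = 0.7863 kJ/s.

0.79 kJ/s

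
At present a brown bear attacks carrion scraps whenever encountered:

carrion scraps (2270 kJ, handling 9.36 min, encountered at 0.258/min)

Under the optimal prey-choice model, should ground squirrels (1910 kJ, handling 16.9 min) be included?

On carrion scraps alone, R = ΣλE/(1+Σλh) = 585.7/3.415 = 171.5 kJ/min.
Profitability of ground squirrels: 1910/16.9 = 113 kJ/min.
Since 113 < R, time spent handling ground squirrels is better spent searching.

No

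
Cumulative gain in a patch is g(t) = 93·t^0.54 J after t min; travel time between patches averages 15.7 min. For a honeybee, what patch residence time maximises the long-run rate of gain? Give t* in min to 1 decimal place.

18.4 min

By the marginal value theorem, leave when the instantaneous gain rate g'(t) equals the habitat-wide average g(t)/(T + t).
g'(t) = 0.54·93·t^-0.46. Setting 0.54·93·t^-0.46 = 93·t^0.54/(15.7+t) gives 0.54(15.7+t) = t, so 0.46·t = 0.54×15.7.
t* = 0.54×15.7/0.46 = 18.43 min.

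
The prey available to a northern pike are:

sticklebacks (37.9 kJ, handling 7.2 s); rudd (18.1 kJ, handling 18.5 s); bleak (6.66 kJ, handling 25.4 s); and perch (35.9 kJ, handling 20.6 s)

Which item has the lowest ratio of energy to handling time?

In descending order of E/h:
sticklebacks: 37.9/7.2 = 5.26 kJ/s
perch: 35.9/20.6 = 1.74 kJ/s
rudd: 18.1/18.5 = 0.978 kJ/s
bleak: 6.66/25.4 = 0.262 kJ/s

bleak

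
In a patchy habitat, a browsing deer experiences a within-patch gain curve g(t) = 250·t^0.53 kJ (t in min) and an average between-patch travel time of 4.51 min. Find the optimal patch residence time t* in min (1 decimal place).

5.1 min

By the marginal value theorem, leave when the instantaneous gain rate g'(t) equals the habitat-wide average g(t)/(T + t).
g'(t) = 0.53·250·t^-0.47. Setting 0.53·250·t^-0.47 = 250·t^0.53/(4.51+t) gives 0.53(4.51+t) = t, so 0.47·t = 0.53×4.51.
t* = 0.53×4.51/0.47 = 5.086 min.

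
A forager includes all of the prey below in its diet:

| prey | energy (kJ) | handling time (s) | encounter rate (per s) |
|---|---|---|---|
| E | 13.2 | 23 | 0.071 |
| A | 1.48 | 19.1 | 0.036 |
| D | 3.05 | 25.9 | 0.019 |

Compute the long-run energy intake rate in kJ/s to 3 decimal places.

0.275 kJ/s

R = Σλ_iE_i / (1 + Σλ_ih_i)
Numerator: 0.071×13.2 + 0.036×1.48 + 0.019×3.05 = 1.048
Denominator: 1 + 0.071×23 + 0.036×19.1 + 0.019×25.9 = 3.813
R = 1.048/3.813 = 0.275 kJ/s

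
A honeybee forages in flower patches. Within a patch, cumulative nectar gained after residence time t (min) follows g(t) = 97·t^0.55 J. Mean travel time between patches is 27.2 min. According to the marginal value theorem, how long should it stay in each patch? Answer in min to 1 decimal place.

Maximise g(t)/(T+t): set derivative to zero → g'(t)(T+t) = g(t).
g'(t) = 0.55·97·t^-0.45. Setting 0.55·97·t^-0.45 = 97·t^0.55/(27.2+t) gives 0.55(27.2+t) = t, so 0.45·t = 0.55×27.2.
t* = 0.55×27.2/0.45 = 33.24 min.

33.2 min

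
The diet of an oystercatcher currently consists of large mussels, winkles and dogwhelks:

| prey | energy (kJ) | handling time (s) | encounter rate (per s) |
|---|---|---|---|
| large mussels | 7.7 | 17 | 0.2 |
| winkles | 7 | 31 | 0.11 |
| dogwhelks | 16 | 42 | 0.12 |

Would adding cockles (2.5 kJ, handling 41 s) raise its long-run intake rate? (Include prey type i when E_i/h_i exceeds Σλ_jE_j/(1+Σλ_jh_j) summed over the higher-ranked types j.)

No

Intake rate on the current diet: R = (0.2×7.7 + 0.11×7 + 0.12×16) / (1 + 0.2×17 + 0.11×31 + 0.12×42) = 4.23/12.85 = 0.3292 kJ/s.
Profitability of cockles: 2.5/41 = 0.06098 kJ/s.
0.06098 < 0.3292, so adding cockles would lower the average — exclude it.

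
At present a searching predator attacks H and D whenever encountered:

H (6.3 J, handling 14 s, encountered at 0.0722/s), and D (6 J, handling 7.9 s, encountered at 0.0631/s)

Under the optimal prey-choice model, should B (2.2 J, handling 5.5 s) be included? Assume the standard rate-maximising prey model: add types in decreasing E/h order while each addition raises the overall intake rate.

Intake rate on the current diet: R = (0.0722×6.3 + 0.0631×6) / (1 + 0.0722×14 + 0.0631×7.9) = 0.8335/2.509 = 0.3321 J/s.
Profitability of B: 2.2/5.5 = 0.4 J/s.
Since 0.4 > R, including B increases the long-run rate.

Yes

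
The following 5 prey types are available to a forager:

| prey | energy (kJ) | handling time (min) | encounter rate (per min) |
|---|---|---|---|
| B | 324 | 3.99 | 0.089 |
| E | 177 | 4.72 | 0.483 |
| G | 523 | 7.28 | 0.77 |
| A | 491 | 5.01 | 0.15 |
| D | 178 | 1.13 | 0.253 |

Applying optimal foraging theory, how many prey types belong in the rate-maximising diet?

Profitabilities (E/h, kJ/min): D 158, A 98, B 81.2, G 71.8, E 37.5. Add prey in this order while the next type's profitability exceeds the intake rate on those already taken.
Rate on top 1: 35.02. A: 98 > 35.02 → include.
Rate on top 2: 58.25. B: 81.2 > 58.25 → include.
Rate on top 3: 61.66. G: 71.8 > 61.66 → include.
Rate on top 4: 68.8. E: 37.5 < 68.8 → exclude; stop.
Optimal diet: D, A, B, G — 4 of 5 types.

4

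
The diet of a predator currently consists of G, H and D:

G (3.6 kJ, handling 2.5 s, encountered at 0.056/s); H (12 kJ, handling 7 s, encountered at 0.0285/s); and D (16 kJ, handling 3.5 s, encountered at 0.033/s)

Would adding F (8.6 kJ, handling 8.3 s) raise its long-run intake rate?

On G, H and D alone, R = ΣλE/(1+Σλh) = 1.072/1.455 = 0.7365 kJ/s.
Profitability of F: 8.6/8.3 = 1.036 kJ/s.
Since 1.036 > R, including F increases the long-run rate.

Yes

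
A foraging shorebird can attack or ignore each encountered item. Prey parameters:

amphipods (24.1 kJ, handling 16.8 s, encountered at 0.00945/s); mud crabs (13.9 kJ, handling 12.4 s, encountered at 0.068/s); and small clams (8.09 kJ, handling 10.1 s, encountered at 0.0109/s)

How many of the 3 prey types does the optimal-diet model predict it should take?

3

Profitabilities (E/h, kJ/s): amphipods 1.43, mud crabs 1.12, small clams 0.801. Add prey in this order while the next type's profitability exceeds the intake rate on those already taken.
Rate on top 1: 0.1965. mud crabs: 1.12 > 0.1965 → include.
Rate on top 2: 0.5859. small clams: 0.801 > 0.5859 → include.
Optimal diet: amphipods, mud crabs, small clams — 3 of 3 types.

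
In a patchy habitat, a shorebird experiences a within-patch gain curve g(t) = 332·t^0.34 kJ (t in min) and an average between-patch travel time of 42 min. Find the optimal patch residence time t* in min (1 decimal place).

Optimal t* satisfies g'(t*) = g(t*)/(T + t*).
g'(t) = 0.34·332·t^-0.66. Setting 0.34·332·t^-0.66 = 332·t^0.34/(42+t) gives 0.34(42+t) = t, so 0.66·t = 0.34×42.
t* = 0.34×42/0.66 = 21.64 min.

21.6 min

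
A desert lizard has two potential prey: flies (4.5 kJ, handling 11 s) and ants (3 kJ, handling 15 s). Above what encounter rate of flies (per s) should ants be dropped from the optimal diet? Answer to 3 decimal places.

0.087 per s

At the threshold, the rate on flies alone equals the profitability of ants: λ·4.5/(1 + λ·11) = 3/15 = 0.2.
Rearranging, λ(4.5 − 0.2×11) = 0.2, so λ = 0.2/2.3 = 0.08696 per s.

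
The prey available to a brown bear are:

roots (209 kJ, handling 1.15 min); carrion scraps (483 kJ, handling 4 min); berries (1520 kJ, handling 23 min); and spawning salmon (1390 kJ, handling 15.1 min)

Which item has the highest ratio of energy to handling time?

Profitability E/h (kJ/min): roots = 209/1.15 = 182, carrion scraps = 483/4 = 121, berries = 1520/23 = 66.1, spawning salmon = 1390/15.1 = 92.1.
Ranked: roots > carrion scraps > spawning salmon > berries.

roots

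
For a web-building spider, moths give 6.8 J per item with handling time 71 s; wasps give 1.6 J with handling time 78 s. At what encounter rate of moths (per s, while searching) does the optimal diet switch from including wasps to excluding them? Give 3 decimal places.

Drop wasps once their profitability E₂/h₂ falls below the rate achievable on moths alone: E₂/h₂ = λE₁/(1 + λh₁).
Solve for λ: λE₁h₂ = E₂(1 + λh₁) → λ(E₁h₂ − E₂h₁) = E₂ → λ = E₂/(E₁h₂ − E₂h₁).
λ = 1.6/(6.8×78 − 1.6×71) = 1.6/416.8 = 0.003839 per s.

0.004 per s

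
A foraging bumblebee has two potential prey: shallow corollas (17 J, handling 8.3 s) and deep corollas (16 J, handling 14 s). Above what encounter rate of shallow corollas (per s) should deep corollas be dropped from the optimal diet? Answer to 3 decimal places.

Drop deep corollas once their profitability E₂/h₂ falls below the rate achievable on shallow corollas alone: E₂/h₂ = λE₁/(1 + λh₁).
Solve for λ: λE₁h₂ = E₂(1 + λh₁) → λ(E₁h₂ − E₂h₁) = E₂ → λ = E₂/(E₁h₂ − E₂h₁).
λ = 16/(17×14 − 16×8.3) = 16/105.2 = 0.1521 per s.

0.152 per s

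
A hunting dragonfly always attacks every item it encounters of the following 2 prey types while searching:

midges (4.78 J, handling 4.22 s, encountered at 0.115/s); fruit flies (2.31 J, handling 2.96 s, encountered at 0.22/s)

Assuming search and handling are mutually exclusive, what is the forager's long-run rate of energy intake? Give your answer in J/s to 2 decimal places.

R = Σλ_iE_i / (1 + Σλ_ih_i)
Numerator: 0.115×4.78 + 0.22×2.31 = 1.058
Denominator: 1 + 0.115×4.22 + 0.22×2.96 = 2.136
R = 1.058/2.136 = 0.4952 J/s

0.50 J/s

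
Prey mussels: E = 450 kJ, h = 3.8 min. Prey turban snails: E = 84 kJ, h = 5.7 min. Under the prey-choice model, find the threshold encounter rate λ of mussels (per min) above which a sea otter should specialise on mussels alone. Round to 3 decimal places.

The zero-one rule: include turban snails iff E₂/h₂ > λE₁/(1+λh₁). Equality gives the switch point.
λE₁h₂ = E₂ + λE₂h₁ ⇒ λ = E₂/(E₁h₂ − E₂h₁) = 84/(2565 − 319.2) = 0.0374 per min.

0.037 per min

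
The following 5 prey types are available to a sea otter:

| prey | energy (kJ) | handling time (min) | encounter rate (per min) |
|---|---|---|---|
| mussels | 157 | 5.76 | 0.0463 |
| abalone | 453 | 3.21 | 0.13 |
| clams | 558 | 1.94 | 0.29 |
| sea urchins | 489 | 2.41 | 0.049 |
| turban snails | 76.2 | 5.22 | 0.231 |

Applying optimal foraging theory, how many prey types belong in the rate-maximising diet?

Profitabilities (E/h, kJ/min): clams 288, sea urchins 203, abalone 141, mussels 27.3, turban snails 14.6. Add prey in this order while the next type's profitability exceeds the intake rate on those already taken.
Rate on top 1: 103.6. sea urchins: 203 > 103.6 → include.
Rate on top 2: 110.5. abalone: 141 > 110.5 → include.
Rate on top 3: 116.6. mussels: 27.3 < 116.6 → exclude; stop.
Optimal diet: clams, sea urchins, abalone — 3 of 5 types.

3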